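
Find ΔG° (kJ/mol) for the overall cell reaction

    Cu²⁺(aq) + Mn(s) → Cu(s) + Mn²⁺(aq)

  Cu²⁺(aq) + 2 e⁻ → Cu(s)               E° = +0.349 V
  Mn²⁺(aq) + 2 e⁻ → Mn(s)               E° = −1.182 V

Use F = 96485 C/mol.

In the reaction as written Cu²⁺(aq) is reduced, so the Cu²⁺/Cu couple is the cathode and Mn²⁺/Mn is the anode.
E°cell = +0.349 − (−1.182) = +1.531 V; balancing electrons gives n = 2.
ΔG° = −nFE°cell = −(2)(96485)(+1.531) J/mol = −295 kJ/mol.

−295 kJ/mol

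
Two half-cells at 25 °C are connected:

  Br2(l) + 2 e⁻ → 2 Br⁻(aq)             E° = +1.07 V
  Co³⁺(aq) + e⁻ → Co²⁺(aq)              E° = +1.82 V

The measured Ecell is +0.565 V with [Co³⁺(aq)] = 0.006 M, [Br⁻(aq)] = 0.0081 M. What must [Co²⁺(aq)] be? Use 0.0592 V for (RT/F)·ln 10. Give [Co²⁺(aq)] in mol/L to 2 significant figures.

The Co³⁺/Co²⁺ couple has the larger reduction potential, so it is the cathode: E°cell = +1.82 − (+1.07) = +0.75 V and n = 2.
Since E = E° − (0.0592/n)·log Q, log Q = n(E° − E)/0.0592 = 6.250.
The balanced reaction is 2 Co³⁺(aq) + 2 Br⁻(aq) → 2 Co²⁺(aq) + Br2(l), so Q = [Co²⁺(aq)]^2 / ([Co³⁺(aq)]^2·[Br⁻(aq)]^2).
Substituting the known concentrations and solving, log [Co²⁺(aq)] = −1.188 and [Co²⁺(aq)] = 0.065 M.

0.065 M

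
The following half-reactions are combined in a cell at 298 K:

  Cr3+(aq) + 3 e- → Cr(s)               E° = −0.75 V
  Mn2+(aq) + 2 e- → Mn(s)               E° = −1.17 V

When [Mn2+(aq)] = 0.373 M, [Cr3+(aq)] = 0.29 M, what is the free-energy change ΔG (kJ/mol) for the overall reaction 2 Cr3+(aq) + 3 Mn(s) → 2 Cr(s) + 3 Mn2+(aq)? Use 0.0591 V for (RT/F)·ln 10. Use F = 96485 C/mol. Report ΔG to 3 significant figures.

−244 kJ/mol

E°cell = −0.75 − (−1.17) = +0.42 V; the balanced reaction transfers n = 6 electrons.
Q = [Mn2+(aq)]^3 / [Cr3+(aq)]^2 = 0.617, so log Q = −0.210 and E = +0.42 − (0.0591/6)(−0.210) = +0.4221 V.
Finally ΔG = −nFE = −(6)(96485 C/mol)(+0.4221 V) = −244 kJ/mol.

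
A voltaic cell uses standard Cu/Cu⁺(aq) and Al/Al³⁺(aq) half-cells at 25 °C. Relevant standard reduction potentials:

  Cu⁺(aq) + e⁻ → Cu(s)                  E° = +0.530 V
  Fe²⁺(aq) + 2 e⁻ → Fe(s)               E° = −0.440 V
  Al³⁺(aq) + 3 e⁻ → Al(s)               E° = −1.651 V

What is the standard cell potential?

+2.181 V

Of the two couples in this cell, the one with the more positive reduction potential is reduced at the cathode: here that is Cu⁺/Cu (+0.530 V); Al³⁺/Al (−1.651 V) is the anode.
E°cell = E°(cathode) − E°(anode) = +0.530 − (−1.651) = +2.181 V.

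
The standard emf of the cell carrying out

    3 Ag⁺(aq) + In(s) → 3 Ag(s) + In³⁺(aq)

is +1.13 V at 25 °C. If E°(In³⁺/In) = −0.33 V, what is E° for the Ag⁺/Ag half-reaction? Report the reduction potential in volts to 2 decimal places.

In the reaction as written the Ag⁺/Ag couple is reduced (cathode) and In³⁺/In is oxidized (anode), so E°cell = E°(Ag⁺/Ag) − E°(In³⁺/In).
E°(Ag⁺/Ag) = E°cell + E°(anode) = +1.13 + (−0.33) = +0.80 V.

+0.80 V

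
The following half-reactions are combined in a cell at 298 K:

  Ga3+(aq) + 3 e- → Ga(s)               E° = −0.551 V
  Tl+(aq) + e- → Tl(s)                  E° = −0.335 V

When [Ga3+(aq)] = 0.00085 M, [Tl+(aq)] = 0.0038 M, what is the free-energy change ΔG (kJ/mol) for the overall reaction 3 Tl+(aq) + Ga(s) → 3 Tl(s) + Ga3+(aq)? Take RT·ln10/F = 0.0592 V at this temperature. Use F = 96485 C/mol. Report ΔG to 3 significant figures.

The standard cell potential is −0.335 − (−0.551) = +0.216 V, with n = 3 electrons in the balanced equation.
Here Q = [Ga3+(aq)] / [Tl+(aq)]^3 = 1.55×10^4 (log Q = 4.190), giving E = +0.216 − (0.0592/3)·(4.190) = +0.1333 V.
ΔG = −nFE = −(3)(96485)(+0.1333) J/mol = −38.6 kJ/mol.

−38.6 kJ/mol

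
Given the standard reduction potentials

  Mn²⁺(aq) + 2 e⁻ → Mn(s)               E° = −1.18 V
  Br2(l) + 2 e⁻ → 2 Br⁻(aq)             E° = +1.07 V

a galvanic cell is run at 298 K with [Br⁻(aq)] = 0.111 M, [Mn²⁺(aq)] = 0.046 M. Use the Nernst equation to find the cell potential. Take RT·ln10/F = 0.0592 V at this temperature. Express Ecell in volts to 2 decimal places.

Since E°(Br₂/Br⁻) > E°(Mn²⁺/Mn), Br₂/Br⁻ serves as the cathode.
E°cell = E°cat − E°an = +1.07 − (−1.18) = +2.25 V; n = 2.
Balancing gives Br2(l) + Mn(s) → 2 Br⁻(aq) + Mn²⁺(aq); hence Q = [Br⁻(aq)]^2·[Mn²⁺(aq)] = 0.000567 (log Q = −3.247).
By the Nernst equation, E = +2.25 − (0.0592/2)·(−3.247) = +2.35 V.

+2.35 V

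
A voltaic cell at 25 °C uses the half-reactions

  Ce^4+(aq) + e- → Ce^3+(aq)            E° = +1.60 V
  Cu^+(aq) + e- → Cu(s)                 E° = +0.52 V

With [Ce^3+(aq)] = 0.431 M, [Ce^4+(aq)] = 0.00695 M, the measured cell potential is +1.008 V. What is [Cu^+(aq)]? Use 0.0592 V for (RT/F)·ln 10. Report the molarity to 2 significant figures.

The Ce⁴⁺/Ce³⁺ couple has the larger reduction potential, so it is the cathode: E°cell = +1.60 − (+0.52) = +1.08 V and n = 1.
Rearranging E = E° − (0.0592/n)·log Q gives log Q = 1(+1.08 − (+1.008))/0.0592 = 1.216.
For Ce^4+(aq) + Cu(s) → Ce^3+(aq) + Cu^+(aq), the reaction quotient is Q = ([Ce^3+(aq)]·[Cu^+(aq)]) / [Ce^4+(aq)].
Isolating [Cu^+(aq)] in Q = 10^{1.216} yields log [Cu^+(aq)] = −0.576, i.e. 0.27 M.

0.27 M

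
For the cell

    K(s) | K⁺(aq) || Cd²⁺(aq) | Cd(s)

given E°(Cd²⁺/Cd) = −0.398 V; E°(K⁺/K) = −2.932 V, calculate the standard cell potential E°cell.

By convention the left-hand electrode in cell notation is the anode (oxidation) and the right-hand electrode is the cathode (reduction).
E°cell = E°(right) − E°(left) = −0.398 − (−2.932) = +2.534 V.

+2.534 V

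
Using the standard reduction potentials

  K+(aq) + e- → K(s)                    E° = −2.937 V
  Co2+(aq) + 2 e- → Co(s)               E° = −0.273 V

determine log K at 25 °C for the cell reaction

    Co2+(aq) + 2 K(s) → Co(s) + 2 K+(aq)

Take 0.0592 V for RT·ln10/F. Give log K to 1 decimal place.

log K = 90.0

The Co²⁺/Co couple is reduced (cathode); E°cell = −0.273 − (−2.937) = +2.664 V with n = 2.
At equilibrium E = 0, so log K = nE°cell / 0.0592 = (2)(+2.664) / 0.0592 = 90.0.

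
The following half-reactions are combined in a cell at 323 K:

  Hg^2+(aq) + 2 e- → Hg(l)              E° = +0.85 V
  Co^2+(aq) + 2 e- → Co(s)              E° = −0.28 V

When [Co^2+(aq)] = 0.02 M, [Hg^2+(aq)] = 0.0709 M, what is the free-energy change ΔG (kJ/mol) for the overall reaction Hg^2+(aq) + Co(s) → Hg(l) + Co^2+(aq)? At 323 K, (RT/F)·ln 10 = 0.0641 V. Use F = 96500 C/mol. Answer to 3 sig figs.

−221 kJ/mol

The standard cell potential is +0.85 − (−0.28) = +1.13 V, with n = 2 electrons in the balanced equation.
Here Q = [Co^2+(aq)] / [Hg^2+(aq)] = 0.282 (log Q = −0.550), giving E = +1.13 − (0.0641/2)·(−0.550) = +1.1476 V.
Finally ΔG = −nFE = −(2)(96500 C/mol)(+1.1476 V) = −221 kJ/mol.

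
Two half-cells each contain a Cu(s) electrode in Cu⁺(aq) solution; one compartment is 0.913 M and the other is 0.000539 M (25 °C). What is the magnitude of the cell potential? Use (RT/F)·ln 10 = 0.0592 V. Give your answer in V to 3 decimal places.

0.191 V

For a concentration cell E°cell = 0, since both electrodes use the same couple.
The compartment with the higher Cu⁺(aq) concentration (0.913 M) acts as the cathode; ions are reduced there and produced at the dilute (0.000539 M) anode.
With n = 1, Ecell = −(0.0592/1)·log([dilute]/[conc]) = −(0.0592/1)·log(0.000539/0.913) = +0.191 V.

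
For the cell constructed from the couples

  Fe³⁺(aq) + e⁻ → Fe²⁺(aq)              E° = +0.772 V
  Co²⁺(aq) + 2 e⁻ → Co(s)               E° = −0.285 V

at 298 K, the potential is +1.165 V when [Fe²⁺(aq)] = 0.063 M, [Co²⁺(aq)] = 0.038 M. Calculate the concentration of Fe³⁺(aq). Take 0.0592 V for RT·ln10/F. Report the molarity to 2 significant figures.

The Fe³⁺/Fe²⁺ couple has the larger reduction potential, so it is the cathode: E°cell = +0.772 − (−0.285) = +1.057 V and n = 2.
Rearranging E = E° − (0.0592/n)·log Q gives log Q = 2(+1.057 − (+1.165))/0.0592 = −3.649.
The balanced reaction is 2 Fe³⁺(aq) + Co(s) → 2 Fe²⁺(aq) + Co²⁺(aq), so Q = ([Fe²⁺(aq)]^2·[Co²⁺(aq)]) / [Fe³⁺(aq)]^2.
Substituting the known concentrations and solving, log [Fe³⁺(aq)] = −0.086 and [Fe³⁺(aq)] = 0.82 M.

0.82 M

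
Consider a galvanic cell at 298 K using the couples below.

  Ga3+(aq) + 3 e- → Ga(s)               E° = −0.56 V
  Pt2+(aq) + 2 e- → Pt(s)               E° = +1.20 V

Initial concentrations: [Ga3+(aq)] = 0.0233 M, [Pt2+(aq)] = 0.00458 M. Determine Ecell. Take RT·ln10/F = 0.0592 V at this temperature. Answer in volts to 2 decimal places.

+1.72 V

Since E°(Pt²⁺/Pt) > E°(Ga³⁺/Ga), Pt²⁺/Pt serves as the cathode.
E°cell = E°cat − E°an = +1.20 − (−0.56) = +1.76 V; n = 6.
The balanced reaction is 3 Pt2+(aq) + 2 Ga(s) → 3 Pt(s) + 2 Ga3+(aq), so Q = [Ga3+(aq)]^2 / [Pt2+(aq)]^3 = 5.65×10^3 and log Q = 3.752.
By the Nernst equation, E = +1.76 − (0.0592/6)·(3.752) = +1.72 V.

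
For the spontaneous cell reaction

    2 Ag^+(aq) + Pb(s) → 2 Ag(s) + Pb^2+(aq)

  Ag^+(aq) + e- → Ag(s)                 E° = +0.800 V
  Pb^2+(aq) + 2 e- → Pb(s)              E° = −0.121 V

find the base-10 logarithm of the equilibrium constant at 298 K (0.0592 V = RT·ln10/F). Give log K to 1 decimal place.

log K = 31.1

The Ag⁺/Ag couple is reduced (cathode); E°cell = +0.800 − (−0.121) = +0.921 V with n = 2.
At equilibrium E = 0, so log K = nE°cell / 0.0592 = (2)(+0.921) / 0.0592 = 31.1.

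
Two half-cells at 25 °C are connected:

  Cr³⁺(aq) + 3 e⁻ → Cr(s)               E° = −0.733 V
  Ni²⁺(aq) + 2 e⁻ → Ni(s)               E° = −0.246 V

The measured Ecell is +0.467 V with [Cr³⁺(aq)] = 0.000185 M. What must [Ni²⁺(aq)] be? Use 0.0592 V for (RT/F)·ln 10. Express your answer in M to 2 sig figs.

0.00069 M

With Ni²⁺/Ni at the cathode and Cr³⁺/Cr at the anode, E°cell = −0.246 − (−0.733) = +0.487 V (n = 6).
From the Nernst equation, log Q = n(E° − E)/0.0592 = 6·(+0.487 − (+0.467))/0.0592 = 2.027.
Balancing electrons gives 3 Ni²⁺(aq) + 2 Cr(s) → 3 Ni(s) + 2 Cr³⁺(aq); thus Q = [Cr³⁺(aq)]^2 / [Ni²⁺(aq)]^3.
Solving for the unknown gives log [Ni²⁺(aq)] = −3.164, so [Ni²⁺(aq)] ≈ 0.00069 M.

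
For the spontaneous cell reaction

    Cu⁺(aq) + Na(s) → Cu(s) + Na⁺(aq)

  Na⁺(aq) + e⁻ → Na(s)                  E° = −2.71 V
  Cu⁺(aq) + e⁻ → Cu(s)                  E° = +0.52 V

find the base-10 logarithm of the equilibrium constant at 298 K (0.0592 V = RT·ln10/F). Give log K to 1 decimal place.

log K = 54.6

The Cu⁺/Cu couple is reduced (cathode); E°cell = +0.52 − (−2.71) = +3.23 V with n = 1.
At equilibrium E = 0, so log K = nE°cell / 0.0592 = (1)(+3.23) / 0.0592 = 54.6.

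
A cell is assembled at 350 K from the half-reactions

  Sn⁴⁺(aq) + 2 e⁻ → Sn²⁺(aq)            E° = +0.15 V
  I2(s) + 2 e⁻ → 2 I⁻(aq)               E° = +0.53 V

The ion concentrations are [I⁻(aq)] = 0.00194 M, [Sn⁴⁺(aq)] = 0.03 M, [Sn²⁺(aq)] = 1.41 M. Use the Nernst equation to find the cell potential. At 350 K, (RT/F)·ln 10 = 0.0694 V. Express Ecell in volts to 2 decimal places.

Since E°(I₂/I⁻) > E°(Sn⁴⁺/Sn²⁺), I₂/I⁻ serves as the cathode.
The standard potential is +0.53 − (+0.15) = +0.38 V and the balanced reaction transfers n = 2 electrons.
Balancing gives I2(s) + Sn²⁺(aq) → 2 I⁻(aq) + Sn⁴⁺(aq); hence Q = ([I⁻(aq)]^2·[Sn⁴⁺(aq)]) / [Sn²⁺(aq)] = 8.01×10^−8 (log Q = −7.096).
Applying E = E° − (RT ln10/nF)·log Q gives +0.38 − (0.0694/2)(−7.096) = +0.63 V.

+0.63 V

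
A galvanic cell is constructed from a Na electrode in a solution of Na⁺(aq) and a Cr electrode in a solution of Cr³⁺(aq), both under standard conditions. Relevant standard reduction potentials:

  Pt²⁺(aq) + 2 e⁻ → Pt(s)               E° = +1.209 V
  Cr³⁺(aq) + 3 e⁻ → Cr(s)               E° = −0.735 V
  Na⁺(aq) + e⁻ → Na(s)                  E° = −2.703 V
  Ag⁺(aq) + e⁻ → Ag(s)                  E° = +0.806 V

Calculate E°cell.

+1.968 V

Of the two couples in this cell, the one with the more positive reduction potential is reduced at the cathode: here that is Cr³⁺/Cr (−0.735 V); Na⁺/Na (−2.703 V) is the anode.
E°cell = E°(cathode) − E°(anode) = −0.735 − (−2.703) = +1.968 V.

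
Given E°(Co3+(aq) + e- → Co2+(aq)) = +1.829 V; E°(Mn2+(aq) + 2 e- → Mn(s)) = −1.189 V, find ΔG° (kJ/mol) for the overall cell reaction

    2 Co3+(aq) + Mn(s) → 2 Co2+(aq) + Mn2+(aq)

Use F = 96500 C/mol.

In the reaction as written Co3+(aq) is reduced, so the Co³⁺/Co²⁺ couple is the cathode and Mn²⁺/Mn is the anode.
E°cell = +1.829 − (−1.189) = +3.018 V; balancing electrons gives n = 2.
ΔG° = −nFE°cell = −(2)(96500)(+3.018) J/mol = −582 kJ/mol.

−582 kJ/mol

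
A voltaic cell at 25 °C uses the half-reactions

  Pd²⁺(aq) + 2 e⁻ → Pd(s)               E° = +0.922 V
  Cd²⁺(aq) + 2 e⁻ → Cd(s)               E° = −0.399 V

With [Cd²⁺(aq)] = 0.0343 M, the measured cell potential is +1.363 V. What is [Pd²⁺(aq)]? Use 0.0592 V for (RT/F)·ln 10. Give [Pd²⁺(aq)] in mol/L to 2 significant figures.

0.90 M

Pd²⁺/Pd is the cathode (higher E°); E°cell = +0.922 − (−0.399) = +1.321 V with n = 2.
Rearranging E = E° − (0.0592/n)·log Q gives log Q = 2(+1.321 − (+1.363))/0.0592 = −1.419.
For Pd²⁺(aq) + Cd(s) → Pd(s) + Cd²⁺(aq), the reaction quotient is Q = [Cd²⁺(aq)] / [Pd²⁺(aq)].
Solving for the unknown gives log [Pd²⁺(aq)] = −0.046, so [Pd²⁺(aq)] ≈ 0.90 M.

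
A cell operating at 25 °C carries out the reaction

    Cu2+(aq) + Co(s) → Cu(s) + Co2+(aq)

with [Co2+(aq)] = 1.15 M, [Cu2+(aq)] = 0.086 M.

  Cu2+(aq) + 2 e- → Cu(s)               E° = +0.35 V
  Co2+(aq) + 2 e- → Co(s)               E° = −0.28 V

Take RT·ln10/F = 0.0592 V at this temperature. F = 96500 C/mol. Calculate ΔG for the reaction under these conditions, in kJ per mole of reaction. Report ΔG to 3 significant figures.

With Cu²⁺/Cu reduced at the cathode, E°cell = +0.35 − (−0.28) = +0.63 V and n = 2.
Q = [Co2+(aq)] / [Cu2+(aq)] = 13.4, so log Q = 1.126 and E = +0.63 − (0.0592/2)(1.126) = +0.5967 V.
Finally ΔG = −nFE = −(2)(96500 C/mol)(+0.5967 V) = −115 kJ/mol.

−115 kJ/mol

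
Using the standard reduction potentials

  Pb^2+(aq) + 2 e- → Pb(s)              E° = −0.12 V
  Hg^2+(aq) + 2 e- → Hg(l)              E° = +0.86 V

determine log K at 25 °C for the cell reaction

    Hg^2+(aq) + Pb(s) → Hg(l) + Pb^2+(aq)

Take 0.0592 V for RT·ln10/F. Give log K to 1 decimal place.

log K = 33.1

The Hg²⁺/Hg couple is reduced (cathode); E°cell = +0.86 − (−0.12) = +0.98 V with n = 2.
At equilibrium E = 0, so log K = nE°cell / 0.0592 = (2)(+0.98) / 0.0592 = 33.1.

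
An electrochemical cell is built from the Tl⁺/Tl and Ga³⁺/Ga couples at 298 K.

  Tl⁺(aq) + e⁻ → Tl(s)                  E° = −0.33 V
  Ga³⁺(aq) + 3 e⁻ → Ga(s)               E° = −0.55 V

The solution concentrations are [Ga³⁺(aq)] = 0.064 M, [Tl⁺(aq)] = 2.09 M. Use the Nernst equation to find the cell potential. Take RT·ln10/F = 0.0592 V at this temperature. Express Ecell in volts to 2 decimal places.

+0.26 V

Tl⁺/Tl is reduced (cathode, E° = −0.33 V) and Ga³⁺/Ga is oxidized (anode).
E°cell = −0.33 − (−0.55) = +0.22 V, with n = 3 electrons transferred.
The balanced reaction is 3 Tl⁺(aq) + Ga(s) → 3 Tl(s) + Ga³⁺(aq), so Q = [Ga³⁺(aq)] / [Tl⁺(aq)]^3 = 0.00701 and log Q = −2.154.
E = E° − (0.0592/n)·log Q = +0.22 − (0.0592/3)(−2.154) = +0.26 V.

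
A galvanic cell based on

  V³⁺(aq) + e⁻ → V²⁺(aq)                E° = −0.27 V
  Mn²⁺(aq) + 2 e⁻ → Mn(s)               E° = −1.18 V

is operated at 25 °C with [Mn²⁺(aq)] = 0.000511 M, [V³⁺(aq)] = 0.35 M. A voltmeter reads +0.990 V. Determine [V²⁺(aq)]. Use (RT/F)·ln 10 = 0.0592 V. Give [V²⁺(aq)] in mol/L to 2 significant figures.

0.69 M

V³⁺/V²⁺ is the cathode (higher E°); E°cell = −0.27 − (−1.18) = +0.91 V with n = 2.
From the Nernst equation, log Q = n(E° − E)/0.0592 = 2·(+0.91 − (+0.990))/0.0592 = −2.703.
For 2 V³⁺(aq) + Mn(s) → 2 V²⁺(aq) + Mn²⁺(aq), the reaction quotient is Q = ([V²⁺(aq)]^2·[Mn²⁺(aq)]) / [V³⁺(aq)]^2.
Isolating [V²⁺(aq)] in Q = 10^{−2.703} yields log [V²⁺(aq)] = −0.162, i.e. 0.69 M.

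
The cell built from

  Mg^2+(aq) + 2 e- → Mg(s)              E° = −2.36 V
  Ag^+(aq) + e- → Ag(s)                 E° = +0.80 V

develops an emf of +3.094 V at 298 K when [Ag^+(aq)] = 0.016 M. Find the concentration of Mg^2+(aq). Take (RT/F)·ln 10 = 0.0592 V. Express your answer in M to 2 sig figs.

Ag⁺/Ag is the cathode (higher E°); E°cell = +0.80 − (−2.36) = +3.16 V with n = 2.
Since E = E° − (0.0592/n)·log Q, log Q = n(E° − E)/0.0592 = 2.230.
For 2 Ag^+(aq) + Mg(s) → 2 Ag(s) + Mg^2+(aq), the reaction quotient is Q = [Mg^2+(aq)] / [Ag^+(aq)]^2.
Solving for the unknown gives log [Mg^2+(aq)] = −1.362, so [Mg^2+(aq)] ≈ 0.043 M.

0.043 M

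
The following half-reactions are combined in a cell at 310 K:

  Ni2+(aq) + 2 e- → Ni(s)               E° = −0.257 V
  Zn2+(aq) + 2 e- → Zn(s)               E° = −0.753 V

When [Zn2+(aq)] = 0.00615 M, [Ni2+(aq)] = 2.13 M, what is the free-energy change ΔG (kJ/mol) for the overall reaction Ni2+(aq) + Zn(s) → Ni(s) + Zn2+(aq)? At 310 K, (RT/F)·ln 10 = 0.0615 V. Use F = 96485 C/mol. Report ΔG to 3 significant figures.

With Ni²⁺/Ni reduced at the cathode, E°cell = −0.257 − (−0.753) = +0.496 V and n = 2.
Here Q = [Zn2+(aq)] / [Ni2+(aq)] = 0.00289 (log Q = −2.540), giving E = +0.496 − (0.0615/2)·(−2.540) = +0.5741 V.
Then ΔG = −nFE = −2 × 96485 × +0.5741 J/mol = −111 kJ/mol.

−111 kJ/mol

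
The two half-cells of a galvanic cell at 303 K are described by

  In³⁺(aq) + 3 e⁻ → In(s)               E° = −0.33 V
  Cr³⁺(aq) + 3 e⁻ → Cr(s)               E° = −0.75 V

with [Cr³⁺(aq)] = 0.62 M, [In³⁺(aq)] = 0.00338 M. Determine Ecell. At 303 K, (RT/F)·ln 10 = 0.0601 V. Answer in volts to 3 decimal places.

The In³⁺/In couple has the more positive E°, so it is the cathode; Cr³⁺/Cr is the anode.
The standard potential is −0.33 − (−0.75) = +0.42 V and the balanced reaction transfers n = 3 electrons.
The balanced reaction is In³⁺(aq) + Cr(s) → In(s) + Cr³⁺(aq), so Q = [Cr³⁺(aq)] / [In³⁺(aq)] = 183 and log Q = 2.263.
Applying E = E° − (RT ln10/nF)·log Q gives +0.42 − (0.0601/3)(2.263) = +0.375 V.

+0.375 V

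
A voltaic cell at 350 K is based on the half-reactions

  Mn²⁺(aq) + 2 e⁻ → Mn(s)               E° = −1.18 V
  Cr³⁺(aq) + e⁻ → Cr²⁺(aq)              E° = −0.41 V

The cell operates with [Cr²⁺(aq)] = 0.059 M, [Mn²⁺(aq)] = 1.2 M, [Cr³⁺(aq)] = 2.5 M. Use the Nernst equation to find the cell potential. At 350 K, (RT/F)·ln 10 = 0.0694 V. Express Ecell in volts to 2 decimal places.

+0.88 V

Cr³⁺/Cr²⁺ is reduced (cathode, E° = −0.41 V) and Mn²⁺/Mn is oxidized (anode).
E°cell = E°cat − E°an = −0.41 − (−1.18) = +0.77 V; n = 2.
The balanced reaction is 2 Cr³⁺(aq) + Mn(s) → 2 Cr²⁺(aq) + Mn²⁺(aq), so Q = ([Cr²⁺(aq)]^2·[Mn²⁺(aq)]) / [Cr³⁺(aq)]^2 = 0.000668 and log Q = −3.175.
E = E° − (0.0694/n)·log Q = +0.77 − (0.0694/2)(−3.175) = +0.88 V.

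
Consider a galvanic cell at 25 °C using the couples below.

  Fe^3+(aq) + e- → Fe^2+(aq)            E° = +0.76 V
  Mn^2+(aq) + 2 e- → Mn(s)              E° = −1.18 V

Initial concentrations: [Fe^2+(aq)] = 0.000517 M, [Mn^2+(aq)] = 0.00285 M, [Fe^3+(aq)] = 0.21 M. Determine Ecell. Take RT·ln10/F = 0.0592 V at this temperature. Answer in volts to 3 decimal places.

+2.170 V

Fe³⁺/Fe²⁺ is reduced (cathode, E° = +0.76 V) and Mn²⁺/Mn is oxidized (anode).
E°cell = E°cat − E°an = +0.76 − (−1.18) = +1.94 V; n = 2.
The balanced reaction is 2 Fe^3+(aq) + Mn(s) → 2 Fe^2+(aq) + Mn^2+(aq), so Q = ([Fe^2+(aq)]^2·[Mn^2+(aq)]) / [Fe^3+(aq)]^2 = 1.73×10^−8 and log Q = −7.763.
Applying E = E° − (RT ln10/nF)·log Q gives +1.94 − (0.0592/2)(−7.763) = +2.170 V.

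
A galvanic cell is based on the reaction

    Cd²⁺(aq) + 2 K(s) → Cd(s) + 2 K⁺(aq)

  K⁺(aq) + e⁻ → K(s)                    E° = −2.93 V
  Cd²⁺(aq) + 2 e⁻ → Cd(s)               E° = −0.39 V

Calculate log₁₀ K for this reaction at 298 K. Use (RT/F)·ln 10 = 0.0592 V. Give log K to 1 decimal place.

The Cd²⁺/Cd couple is reduced (cathode); E°cell = −0.39 − (−2.93) = +2.54 V with n = 2.
At equilibrium E = 0, so log K = nE°cell / 0.0592 = (2)(+2.54) / 0.0592 = 85.8.

log K = 85.8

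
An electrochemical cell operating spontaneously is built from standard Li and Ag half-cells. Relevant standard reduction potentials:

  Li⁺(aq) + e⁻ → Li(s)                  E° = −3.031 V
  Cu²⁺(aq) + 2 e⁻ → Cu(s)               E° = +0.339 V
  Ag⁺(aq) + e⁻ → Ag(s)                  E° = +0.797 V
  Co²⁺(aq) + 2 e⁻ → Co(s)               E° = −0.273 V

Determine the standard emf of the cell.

+3.828 V

Of the two couples in this cell, the one with the more positive reduction potential is reduced at the cathode: here that is Ag⁺/Ag (+0.797 V); Li⁺/Li (−3.031 V) is the anode.
E°cell = E°(cathode) − E°(anode) = +0.797 − (−3.031) = +3.828 V.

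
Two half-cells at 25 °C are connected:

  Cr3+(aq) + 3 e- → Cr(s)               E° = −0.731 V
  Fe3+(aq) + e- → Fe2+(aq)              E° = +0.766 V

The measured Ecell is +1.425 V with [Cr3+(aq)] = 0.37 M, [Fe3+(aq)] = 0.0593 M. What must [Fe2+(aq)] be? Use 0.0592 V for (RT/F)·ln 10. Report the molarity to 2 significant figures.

1.4 M

The Fe³⁺/Fe²⁺ couple has the larger reduction potential, so it is the cathode: E°cell = +0.766 − (−0.731) = +1.497 V and n = 3.
Rearranging E = E° − (0.0592/n)·log Q gives log Q = 3(+1.497 − (+1.425))/0.0592 = 3.649.
Balancing electrons gives 3 Fe3+(aq) + Cr(s) → 3 Fe2+(aq) + Cr3+(aq); thus Q = ([Fe2+(aq)]^3·[Cr3+(aq)]) / [Fe3+(aq)]^3.
Substituting the known concentrations and solving, log [Fe2+(aq)] = 0.133 and [Fe2+(aq)] = 1.4 M.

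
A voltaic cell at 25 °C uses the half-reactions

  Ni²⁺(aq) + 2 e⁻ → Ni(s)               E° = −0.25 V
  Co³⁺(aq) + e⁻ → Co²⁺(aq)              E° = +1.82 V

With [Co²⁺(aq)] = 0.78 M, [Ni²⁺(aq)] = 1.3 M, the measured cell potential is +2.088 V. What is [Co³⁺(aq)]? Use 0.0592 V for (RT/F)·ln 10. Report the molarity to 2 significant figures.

1.8 M

With Co³⁺/Co²⁺ at the cathode and Ni²⁺/Ni at the anode, E°cell = +1.82 − (−0.25) = +2.07 V (n = 2).
From the Nernst equation, log Q = n(E° − E)/0.0592 = 2·(+2.07 − (+2.088))/0.0592 = −0.608.
Balancing electrons gives 2 Co³⁺(aq) + Ni(s) → 2 Co²⁺(aq) + Ni²⁺(aq); thus Q = ([Co²⁺(aq)]^2·[Ni²⁺(aq)]) / [Co³⁺(aq)]^2.
Substituting the known concentrations and solving, log [Co³⁺(aq)] = 0.253 and [Co³⁺(aq)] = 1.8 M.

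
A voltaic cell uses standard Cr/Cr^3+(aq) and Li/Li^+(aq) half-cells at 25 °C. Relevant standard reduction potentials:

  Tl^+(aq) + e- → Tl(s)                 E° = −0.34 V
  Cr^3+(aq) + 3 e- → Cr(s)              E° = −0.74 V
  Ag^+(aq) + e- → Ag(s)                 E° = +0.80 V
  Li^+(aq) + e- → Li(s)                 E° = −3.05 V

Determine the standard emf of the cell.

+2.31 V

Of the two couples in this cell, the one with the more positive reduction potential is reduced at the cathode: here that is Cr³⁺/Cr (−0.74 V); Li⁺/Li (−3.05 V) is the anode.
E°cell = E°(cathode) − E°(anode) = −0.74 − (−3.05) = +2.31 V.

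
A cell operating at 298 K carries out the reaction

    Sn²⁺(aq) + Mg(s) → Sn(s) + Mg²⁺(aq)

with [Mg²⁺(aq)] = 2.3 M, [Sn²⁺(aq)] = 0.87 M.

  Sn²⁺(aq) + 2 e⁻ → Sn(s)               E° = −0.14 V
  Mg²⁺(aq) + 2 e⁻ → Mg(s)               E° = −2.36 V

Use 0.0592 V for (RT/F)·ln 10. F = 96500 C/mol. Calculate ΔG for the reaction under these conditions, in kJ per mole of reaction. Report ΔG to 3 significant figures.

−426 kJ/mol

E°cell = −0.14 − (−2.36) = +2.22 V; the balanced reaction transfers n = 2 electrons.
The reaction quotient is [Mg²⁺(aq)] / [Sn²⁺(aq)] = 2.64; by Nernst, E = +2.22 − (0.0592/2)(0.422) = +2.2075 V.
Finally ΔG = −nFE = −(2)(96500 C/mol)(+2.2075 V) = −426 kJ/mol.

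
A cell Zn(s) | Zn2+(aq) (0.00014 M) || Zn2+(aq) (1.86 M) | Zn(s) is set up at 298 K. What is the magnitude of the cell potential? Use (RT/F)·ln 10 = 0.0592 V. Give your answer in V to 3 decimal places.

0.122 V

For a concentration cell E°cell = 0, since both electrodes use the same couple.
The compartment with the higher Zn2+(aq) concentration (1.86 M) acts as the cathode; ions are reduced there and produced at the dilute (0.00014 M) anode.
With n = 2, Ecell = −(0.0592/2)·log([dilute]/[conc]) = −(0.0592/2)·log(0.00014/1.86) = +0.122 V.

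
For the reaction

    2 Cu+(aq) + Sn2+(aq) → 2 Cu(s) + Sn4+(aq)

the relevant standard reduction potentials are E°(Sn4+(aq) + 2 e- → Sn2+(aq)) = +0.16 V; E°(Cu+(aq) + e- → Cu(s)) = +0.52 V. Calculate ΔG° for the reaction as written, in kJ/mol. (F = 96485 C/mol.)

−69.5 kJ/mol

In the reaction as written Cu+(aq) is reduced, so the Cu⁺/Cu couple is the cathode and Sn⁴⁺/Sn²⁺ is the anode.
E°cell = +0.52 − (+0.16) = +0.36 V; balancing electrons gives n = 2.
ΔG° = −nFE°cell = −(2)(96485)(+0.36) J/mol = −69.5 kJ/mol.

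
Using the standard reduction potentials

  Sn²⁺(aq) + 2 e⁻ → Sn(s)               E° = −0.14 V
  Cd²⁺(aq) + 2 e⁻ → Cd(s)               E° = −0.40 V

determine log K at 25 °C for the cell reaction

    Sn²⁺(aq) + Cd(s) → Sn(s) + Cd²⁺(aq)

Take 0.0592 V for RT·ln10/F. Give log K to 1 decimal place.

log K = 8.8

The Sn²⁺/Sn couple is reduced (cathode); E°cell = −0.14 − (−0.40) = +0.26 V with n = 2.
At equilibrium E = 0, so log K = nE°cell / 0.0592 = (2)(+0.26) / 0.0592 = 8.8.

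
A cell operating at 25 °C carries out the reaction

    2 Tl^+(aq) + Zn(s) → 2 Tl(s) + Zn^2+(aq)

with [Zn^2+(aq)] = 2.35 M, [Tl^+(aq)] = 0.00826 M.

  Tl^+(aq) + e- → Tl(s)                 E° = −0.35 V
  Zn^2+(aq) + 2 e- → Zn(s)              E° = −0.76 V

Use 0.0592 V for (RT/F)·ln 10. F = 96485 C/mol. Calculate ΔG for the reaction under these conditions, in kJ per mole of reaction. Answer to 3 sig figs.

The standard cell potential is −0.35 − (−0.76) = +0.41 V, with n = 2 electrons in the balanced equation.
Here Q = [Zn^2+(aq)] / [Tl^+(aq)]^2 = 3.44×10^4 (log Q = 4.537), giving E = +0.41 − (0.0592/2)·(4.537) = +0.2757 V.
ΔG = −nFE = −(2)(96485)(+0.2757) J/mol = −53.2 kJ/mol.

−53.2 kJ/mol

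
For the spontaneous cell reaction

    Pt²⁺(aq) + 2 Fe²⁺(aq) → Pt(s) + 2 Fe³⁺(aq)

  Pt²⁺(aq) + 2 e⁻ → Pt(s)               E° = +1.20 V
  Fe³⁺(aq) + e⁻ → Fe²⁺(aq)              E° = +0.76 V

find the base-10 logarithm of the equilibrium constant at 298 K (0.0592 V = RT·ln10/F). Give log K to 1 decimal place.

The Pt²⁺/Pt couple is reduced (cathode); E°cell = +1.20 − (+0.76) = +0.44 V with n = 2.
At equilibrium E = 0, so log K = nE°cell / 0.0592 = (2)(+0.44) / 0.0592 = 14.9.

log K = 14.9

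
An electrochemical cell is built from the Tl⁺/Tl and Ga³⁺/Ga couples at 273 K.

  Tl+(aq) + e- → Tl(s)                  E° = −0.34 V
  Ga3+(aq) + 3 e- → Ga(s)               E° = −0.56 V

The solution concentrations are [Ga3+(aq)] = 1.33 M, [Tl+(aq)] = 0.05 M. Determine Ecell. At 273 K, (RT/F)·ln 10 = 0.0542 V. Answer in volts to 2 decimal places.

+0.15 V

Since E°(Tl⁺/Tl) > E°(Ga³⁺/Ga), Tl⁺/Tl serves as the cathode.
E°cell = E°cat − E°an = −0.34 − (−0.56) = +0.22 V; n = 3.
For the overall reaction 3 Tl+(aq) + Ga(s) → 3 Tl(s) + Ga3+(aq), Q = [Ga3+(aq)] / [Tl+(aq)]^3 = 1.06×10^4, giving log Q = 4.027.
E = E° − (0.0542/n)·log Q = +0.22 − (0.0542/3)(4.027) = +0.15 V.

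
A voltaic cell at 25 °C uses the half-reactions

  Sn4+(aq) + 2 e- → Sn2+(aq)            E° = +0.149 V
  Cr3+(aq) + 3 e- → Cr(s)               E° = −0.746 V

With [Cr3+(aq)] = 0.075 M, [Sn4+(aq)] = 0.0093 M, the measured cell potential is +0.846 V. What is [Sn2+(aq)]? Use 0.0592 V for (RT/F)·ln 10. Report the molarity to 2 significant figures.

2.4 M

The Sn⁴⁺/Sn²⁺ couple has the larger reduction potential, so it is the cathode: E°cell = +0.149 − (−0.746) = +0.895 V and n = 6.
From the Nernst equation, log Q = n(E° − E)/0.0592 = 6·(+0.895 − (+0.846))/0.0592 = 4.966.
The balanced reaction is 3 Sn4+(aq) + 2 Cr(s) → 3 Sn2+(aq) + 2 Cr3+(aq), so Q = ([Sn2+(aq)]^3·[Cr3+(aq)]^2) / [Sn4+(aq)]^3.
Isolating [Sn2+(aq)] in Q = 10^{4.966} yields log [Sn2+(aq)] = 0.374, i.e. 2.4 M.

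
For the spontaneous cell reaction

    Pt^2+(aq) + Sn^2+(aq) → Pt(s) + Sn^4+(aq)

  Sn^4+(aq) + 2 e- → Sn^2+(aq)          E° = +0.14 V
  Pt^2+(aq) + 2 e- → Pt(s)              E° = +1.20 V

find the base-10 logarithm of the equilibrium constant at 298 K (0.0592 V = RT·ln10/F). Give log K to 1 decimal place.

log K = 35.8

The Pt²⁺/Pt couple is reduced (cathode); E°cell = +1.20 − (+0.14) = +1.06 V with n = 2.
At equilibrium E = 0, so log K = nE°cell / 0.0592 = (2)(+1.06) / 0.0592 = 35.8.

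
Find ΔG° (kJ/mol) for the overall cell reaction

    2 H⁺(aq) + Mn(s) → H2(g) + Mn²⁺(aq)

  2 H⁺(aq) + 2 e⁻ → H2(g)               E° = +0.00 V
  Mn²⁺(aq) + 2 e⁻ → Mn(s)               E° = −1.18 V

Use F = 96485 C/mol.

−228 kJ/mol

In the reaction as written H⁺(aq) is reduced, so the 2H⁺/H₂ couple is the cathode and Mn²⁺/Mn is the anode.
E°cell = +0.00 − (−1.18) = +1.18 V; balancing electrons gives n = 2.
ΔG° = −nFE°cell = −(2)(96485)(+1.18) J/mol = −228 kJ/mol.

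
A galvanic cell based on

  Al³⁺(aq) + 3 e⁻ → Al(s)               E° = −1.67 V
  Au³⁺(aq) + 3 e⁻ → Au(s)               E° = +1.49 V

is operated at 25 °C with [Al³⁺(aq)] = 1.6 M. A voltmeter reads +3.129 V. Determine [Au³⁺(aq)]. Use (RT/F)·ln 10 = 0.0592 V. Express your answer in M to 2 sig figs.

The Au³⁺/Au couple has the larger reduction potential, so it is the cathode: E°cell = +1.49 − (−1.67) = +3.16 V and n = 3.
From the Nernst equation, log Q = n(E° − E)/0.0592 = 3·(+3.16 − (+3.129))/0.0592 = 1.571.
For Au³⁺(aq) + Al(s) → Au(s) + Al³⁺(aq), the reaction quotient is Q = [Al³⁺(aq)] / [Au³⁺(aq)].
Substituting the known concentrations and solving, log [Au³⁺(aq)] = −1.367 and [Au³⁺(aq)] = 0.043 M.

0.043 M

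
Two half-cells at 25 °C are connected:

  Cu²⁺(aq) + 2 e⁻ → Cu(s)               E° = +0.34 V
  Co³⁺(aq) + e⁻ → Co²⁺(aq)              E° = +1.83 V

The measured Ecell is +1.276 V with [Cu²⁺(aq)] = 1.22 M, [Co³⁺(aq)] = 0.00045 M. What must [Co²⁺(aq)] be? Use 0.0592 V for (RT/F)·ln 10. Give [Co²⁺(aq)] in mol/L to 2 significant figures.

1.7 M

The Co³⁺/Co²⁺ couple has the larger reduction potential, so it is the cathode: E°cell = +1.83 − (+0.34) = +1.49 V and n = 2.
From the Nernst equation, log Q = n(E° − E)/0.0592 = 2·(+1.49 − (+1.276))/0.0592 = 7.230.
For 2 Co³⁺(aq) + Cu(s) → 2 Co²⁺(aq) + Cu²⁺(aq), the reaction quotient is Q = ([Co²⁺(aq)]^2·[Cu²⁺(aq)]) / [Co³⁺(aq)]^2.
Isolating [Co²⁺(aq)] in Q = 10^{7.230} yields log [Co²⁺(aq)] = 0.225, i.e. 1.7 M.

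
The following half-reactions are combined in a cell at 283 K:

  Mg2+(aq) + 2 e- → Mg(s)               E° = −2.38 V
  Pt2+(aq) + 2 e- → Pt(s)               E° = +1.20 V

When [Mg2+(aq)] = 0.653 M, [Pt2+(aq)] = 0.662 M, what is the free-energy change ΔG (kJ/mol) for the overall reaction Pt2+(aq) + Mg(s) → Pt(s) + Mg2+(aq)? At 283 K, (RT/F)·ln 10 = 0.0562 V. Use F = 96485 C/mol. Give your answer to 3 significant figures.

With Pt²⁺/Pt reduced at the cathode, E°cell = +1.20 − (−2.38) = +3.58 V and n = 2.
Q = [Mg2+(aq)] / [Pt2+(aq)] = 0.986, so log Q = −0.006 and E = +3.58 − (0.0562/2)(−0.006) = +3.5802 V.
Then ΔG = −nFE = −2 × 96485 × +3.5802 J/mol = −691 kJ/mol.

−691 kJ/mol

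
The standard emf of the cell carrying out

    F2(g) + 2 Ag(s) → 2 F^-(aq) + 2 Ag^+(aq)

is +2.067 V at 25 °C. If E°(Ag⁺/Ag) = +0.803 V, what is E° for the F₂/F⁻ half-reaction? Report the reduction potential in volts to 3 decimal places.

+2.870 V

In the reaction as written the F₂/F⁻ couple is reduced (cathode) and Ag⁺/Ag is oxidized (anode), so E°cell = E°(F₂/F⁻) − E°(Ag⁺/Ag).
E°(F₂/F⁻) = E°cell + E°(anode) = +2.067 + (+0.803) = +2.870 V.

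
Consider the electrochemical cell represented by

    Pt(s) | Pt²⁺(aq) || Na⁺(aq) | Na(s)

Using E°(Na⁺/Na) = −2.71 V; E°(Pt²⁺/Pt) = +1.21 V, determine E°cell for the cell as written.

−3.92 V

By convention the left-hand electrode in cell notation is the anode (oxidation) and the right-hand electrode is the cathode (reduction).
E°cell = E°(right) − E°(left) = −2.71 − (+1.21) = −3.92 V.
The negative sign shows that, as written, the cell would require an external voltage to drive the reaction.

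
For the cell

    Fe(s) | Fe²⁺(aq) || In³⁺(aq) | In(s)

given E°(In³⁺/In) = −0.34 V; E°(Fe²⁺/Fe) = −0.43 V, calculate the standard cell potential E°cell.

+0.09 V

By convention the left-hand electrode in cell notation is the anode (oxidation) and the right-hand electrode is the cathode (reduction).
E°cell = E°(right) − E°(left) = −0.34 − (−0.43) = +0.09 V.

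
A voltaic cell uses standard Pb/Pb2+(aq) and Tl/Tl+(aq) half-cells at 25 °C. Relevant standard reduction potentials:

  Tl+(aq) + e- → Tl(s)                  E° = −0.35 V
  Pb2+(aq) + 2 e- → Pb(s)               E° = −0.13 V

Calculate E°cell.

+0.22 V

The Pb²⁺/Pb couple has the higher E°, so Pb ion is reduced (cathode) and Tl is oxidized (anode).
E°cell = E°(cathode) − E°(anode) = −0.13 − (−0.35) = +0.22 V.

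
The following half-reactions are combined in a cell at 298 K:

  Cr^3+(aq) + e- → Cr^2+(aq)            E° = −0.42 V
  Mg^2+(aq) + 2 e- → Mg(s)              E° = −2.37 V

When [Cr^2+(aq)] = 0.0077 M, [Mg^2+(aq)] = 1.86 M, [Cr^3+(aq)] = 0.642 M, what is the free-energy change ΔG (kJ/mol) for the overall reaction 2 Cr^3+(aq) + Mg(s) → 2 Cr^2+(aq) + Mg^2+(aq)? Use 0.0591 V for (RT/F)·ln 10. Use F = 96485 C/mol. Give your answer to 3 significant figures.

The standard cell potential is −0.42 − (−2.37) = +1.95 V, with n = 2 electrons in the balanced equation.
The reaction quotient is ([Cr^2+(aq)]^2·[Mg^2+(aq)]) / [Cr^3+(aq)]^2 = 0.000268; by Nernst, E = +1.95 − (0.0591/2)(−3.573) = +2.0556 V.
Then ΔG = −nFE = −2 × 96485 × +2.0556 J/mol = −397 kJ/mol.

−397 kJ/mol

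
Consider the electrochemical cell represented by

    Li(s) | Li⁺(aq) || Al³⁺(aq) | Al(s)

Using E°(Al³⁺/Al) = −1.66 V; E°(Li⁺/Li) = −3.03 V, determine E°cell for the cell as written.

By convention the left-hand electrode in cell notation is the anode (oxidation) and the right-hand electrode is the cathode (reduction).
E°cell = E°(right) − E°(left) = −1.66 − (−3.03) = +1.37 V.

+1.37 V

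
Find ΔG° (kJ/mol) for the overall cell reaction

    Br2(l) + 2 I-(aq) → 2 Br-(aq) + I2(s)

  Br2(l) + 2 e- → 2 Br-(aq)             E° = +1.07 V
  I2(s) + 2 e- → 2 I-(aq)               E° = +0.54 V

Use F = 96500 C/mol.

In the reaction as written Br2(l) is reduced, so the Br₂/Br⁻ couple is the cathode and I₂/I⁻ is the anode.
E°cell = +1.07 − (+0.54) = +0.53 V; balancing electrons gives n = 2.
ΔG° = −nFE°cell = −(2)(96500)(+0.53) J/mol = −102 kJ/mol.

−102 kJ/mol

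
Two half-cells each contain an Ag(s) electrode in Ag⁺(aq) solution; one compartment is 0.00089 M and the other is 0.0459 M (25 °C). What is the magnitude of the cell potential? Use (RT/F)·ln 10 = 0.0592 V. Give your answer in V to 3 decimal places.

0.101 V

For a concentration cell E°cell = 0, since both electrodes use the same couple.
The compartment with the higher Ag⁺(aq) concentration (0.0459 M) acts as the cathode; ions are reduced there and produced at the dilute (0.00089 M) anode.
With n = 1, Ecell = −(0.0592/1)·log([dilute]/[conc]) = −(0.0592/1)·log(0.00089/0.0459) = +0.101 V.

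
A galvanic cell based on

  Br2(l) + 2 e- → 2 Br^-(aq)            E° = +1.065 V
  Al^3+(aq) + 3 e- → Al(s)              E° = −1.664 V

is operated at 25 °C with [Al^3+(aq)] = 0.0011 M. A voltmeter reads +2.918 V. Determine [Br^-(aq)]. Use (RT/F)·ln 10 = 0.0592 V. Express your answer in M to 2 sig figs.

0.0062 M

With Br₂/Br⁻ at the cathode and Al³⁺/Al at the anode, E°cell = +1.065 − (−1.664) = +2.729 V (n = 6).
Since E = E° − (0.0592/n)·log Q, log Q = n(E° − E)/0.0592 = −19.155.
The balanced reaction is 3 Br2(l) + 2 Al(s) → 6 Br^-(aq) + 2 Al^3+(aq), so Q = [Br^-(aq)]^6·[Al^3+(aq)]^2.
Substituting the known concentrations and solving, log [Br^-(aq)] = −2.206 and [Br^-(aq)] = 0.0062 M.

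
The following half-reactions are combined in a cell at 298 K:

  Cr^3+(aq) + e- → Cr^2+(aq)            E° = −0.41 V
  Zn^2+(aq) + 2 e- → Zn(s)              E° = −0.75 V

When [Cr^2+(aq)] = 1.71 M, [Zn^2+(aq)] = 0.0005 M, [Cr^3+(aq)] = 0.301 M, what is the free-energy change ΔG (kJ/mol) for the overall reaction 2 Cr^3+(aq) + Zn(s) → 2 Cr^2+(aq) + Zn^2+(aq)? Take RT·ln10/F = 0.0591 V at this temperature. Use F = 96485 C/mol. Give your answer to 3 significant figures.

E°cell = −0.41 − (−0.75) = +0.34 V; the balanced reaction transfers n = 2 electrons.
The reaction quotient is ([Cr^2+(aq)]^2·[Zn^2+(aq)]) / [Cr^3+(aq)]^2 = 0.0161; by Nernst, E = +0.34 − (0.0591/2)(−1.792) = +0.3930 V.
Finally ΔG = −nFE = −(2)(96485 C/mol)(+0.3930 V) = −75.8 kJ/mol.

−75.8 kJ/mol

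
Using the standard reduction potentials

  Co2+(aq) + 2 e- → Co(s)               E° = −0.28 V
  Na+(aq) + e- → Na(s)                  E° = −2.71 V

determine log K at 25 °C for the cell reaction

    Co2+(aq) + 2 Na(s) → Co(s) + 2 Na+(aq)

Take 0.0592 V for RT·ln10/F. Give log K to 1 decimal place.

log K = 82.1

The Co²⁺/Co couple is reduced (cathode); E°cell = −0.28 − (−2.71) = +2.43 V with n = 2.
At equilibrium E = 0, so log K = nE°cell / 0.0592 = (2)(+2.43) / 0.0592 = 82.1.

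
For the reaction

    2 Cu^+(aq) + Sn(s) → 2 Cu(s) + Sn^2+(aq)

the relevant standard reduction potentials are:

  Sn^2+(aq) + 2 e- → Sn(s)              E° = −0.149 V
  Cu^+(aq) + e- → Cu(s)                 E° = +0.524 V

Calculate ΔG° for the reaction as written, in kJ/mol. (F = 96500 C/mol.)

−130 kJ/mol

In the reaction as written Cu^+(aq) is reduced, so the Cu⁺/Cu couple is the cathode and Sn²⁺/Sn is the anode.
E°cell = +0.524 − (−0.149) = +0.673 V; balancing electrons gives n = 2.
ΔG° = −nFE°cell = −(2)(96500)(+0.673) J/mol = −130 kJ/mol.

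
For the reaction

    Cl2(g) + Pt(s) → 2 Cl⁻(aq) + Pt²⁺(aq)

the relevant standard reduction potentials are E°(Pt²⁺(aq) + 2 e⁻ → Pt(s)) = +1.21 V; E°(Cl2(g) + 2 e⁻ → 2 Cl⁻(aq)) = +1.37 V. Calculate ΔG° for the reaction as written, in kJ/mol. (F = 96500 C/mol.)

−30.9 kJ/mol

In the reaction as written Cl2(g) is reduced, so the Cl₂/Cl⁻ couple is the cathode and Pt²⁺/Pt is the anode.
E°cell = +1.37 − (+1.21) = +0.16 V; balancing electrons gives n = 2.
ΔG° = −nFE°cell = −(2)(96500)(+0.16) J/mol = −30.9 kJ/mol.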